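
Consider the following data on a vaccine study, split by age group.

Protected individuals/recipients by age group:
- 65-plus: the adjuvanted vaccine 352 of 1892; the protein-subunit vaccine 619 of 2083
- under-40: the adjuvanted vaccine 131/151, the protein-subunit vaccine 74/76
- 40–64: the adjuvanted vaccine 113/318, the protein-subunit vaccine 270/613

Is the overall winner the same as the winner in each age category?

Yes

65-plus: the adjuvanted vaccine 352/1892 = 18.6%, the protein-subunit vaccine 619/2083 = 29.7% → the protein-subunit vaccine
Under-40: the adjuvanted vaccine 131/151 = 86.8%, the protein-subunit vaccine 74/76 = 97.4% → the protein-subunit vaccine
40–64: the adjuvanted vaccine 113/318 = 35.5%, the protein-subunit vaccine 270/613 = 44.0% → the protein-subunit vaccine
Overall: the adjuvanted vaccine 596/2361 = 25.2%, the protein-subunit vaccine 963/2772 = 34.7% → the protein-subunit vaccine
The protein-subunit vaccine wins overall and in every age group — no reversal.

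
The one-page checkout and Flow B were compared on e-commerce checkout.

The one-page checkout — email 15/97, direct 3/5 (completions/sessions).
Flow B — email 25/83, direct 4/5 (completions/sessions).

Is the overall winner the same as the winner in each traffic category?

Yes

Email: the one-page checkout 15/97 = 15.5%, Flow B 25/83 = 30.1% → Flow B
Direct: the one-page checkout 3/5 = 60.0%, Flow B 4/5 = 80.0% → Flow B
Overall: the one-page checkout 18/102 = 17.6%, Flow B 29/88 = 33.0% → Flow B
Flow B wins overall and in every traffic group — no reversal.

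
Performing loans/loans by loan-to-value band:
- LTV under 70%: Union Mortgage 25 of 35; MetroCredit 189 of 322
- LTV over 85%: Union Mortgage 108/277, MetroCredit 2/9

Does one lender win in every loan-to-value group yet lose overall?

LTV under 70%: Union Mortgage 25/35 = 71.4%, MetroCredit 189/322 = 58.7% → Union Mortgage
LTV over 85%: Union Mortgage 108/277 = 39.0%, MetroCredit 2/9 = 22.2% → Union Mortgage
Overall: Union Mortgage 133/312 = 42.6%, MetroCredit 191/331 = 57.7% → MetroCredit
Union Mortgage wins each loan-to-value group but MetroCredit wins overall — the comparison reverses. Union Mortgage's loans skew toward LTV over 85%, which has a lower base rate.

Yes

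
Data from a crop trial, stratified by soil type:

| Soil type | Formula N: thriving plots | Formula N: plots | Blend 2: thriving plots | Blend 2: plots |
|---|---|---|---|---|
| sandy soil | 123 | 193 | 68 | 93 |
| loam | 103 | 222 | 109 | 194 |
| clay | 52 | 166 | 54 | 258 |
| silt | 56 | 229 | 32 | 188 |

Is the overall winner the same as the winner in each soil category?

Sandy soil: Formula N 123/193 = 63.7%, Blend 2 68/93 = 73.1% → Blend 2
Loam: Formula N 103/222 = 46.4%, Blend 2 109/194 = 56.2% → Blend 2
Clay: Formula N 52/166 = 31.3%, Blend 2 54/258 = 20.9% → Formula N
Silt: Formula N 56/229 = 24.5%, Blend 2 32/188 = 17.0% → Formula N
Overall: Formula N 334/810 = 41.2%, Blend 2 263/733 = 35.9% → Formula N
Neither sweeps: Formula N wins 2 of 4 groups, Blend 2 wins 2. Formula N wins overall but not every group — no Simpson reversal.

No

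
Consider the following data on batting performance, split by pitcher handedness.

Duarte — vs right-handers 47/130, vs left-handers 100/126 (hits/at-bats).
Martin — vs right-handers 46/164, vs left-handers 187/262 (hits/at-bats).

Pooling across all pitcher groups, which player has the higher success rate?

Duarte

Vs right-handers: Duarte 47/130 = 36.2%, Martin 46/164 = 28.0% → Duarte
Vs left-handers: Duarte 100/126 = 79.4%, Martin 187/262 = 71.4% → Duarte
Overall: Duarte 147/256 = 57.4%, Martin 233/426 = 54.7% → Duarte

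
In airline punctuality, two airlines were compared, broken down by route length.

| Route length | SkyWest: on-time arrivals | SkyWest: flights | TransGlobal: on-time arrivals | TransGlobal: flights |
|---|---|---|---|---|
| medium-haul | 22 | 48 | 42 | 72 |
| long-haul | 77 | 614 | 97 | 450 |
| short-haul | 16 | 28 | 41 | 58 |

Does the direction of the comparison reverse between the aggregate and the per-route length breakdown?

No

Medium-haul: SkyWest 22/48 = 45.8%, TransGlobal 42/72 = 58.3% → TransGlobal
Long-haul: SkyWest 77/614 = 12.5%, TransGlobal 97/450 = 21.6% → TransGlobal
Short-haul: SkyWest 16/28 = 57.1%, TransGlobal 41/58 = 70.7% → TransGlobal
Overall: SkyWest 115/690 = 16.7%, TransGlobal 180/580 = 31.0% → TransGlobal
TransGlobal wins overall and in every route group — no reversal.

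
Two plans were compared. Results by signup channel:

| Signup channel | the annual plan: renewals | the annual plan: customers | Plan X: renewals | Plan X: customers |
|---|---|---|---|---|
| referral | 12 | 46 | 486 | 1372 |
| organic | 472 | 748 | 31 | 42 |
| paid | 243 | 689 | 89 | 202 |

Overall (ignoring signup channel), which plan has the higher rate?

Referral: the annual plan 12/46 = 26.1%, Plan X 486/1372 = 35.4% → Plan X
Organic: the annual plan 472/748 = 63.1%, Plan X 31/42 = 73.8% → Plan X
Paid: the annual plan 243/689 = 35.3%, Plan X 89/202 = 44.1% → Plan X
Overall: the annual plan 727/1483 = 49.0%, Plan X 606/1616 = 37.5% → the annual plan
(Plan X wins every signup group but the annual plan wins overall — Plan X's customers skew toward the low-rate referral group.)

the annual plan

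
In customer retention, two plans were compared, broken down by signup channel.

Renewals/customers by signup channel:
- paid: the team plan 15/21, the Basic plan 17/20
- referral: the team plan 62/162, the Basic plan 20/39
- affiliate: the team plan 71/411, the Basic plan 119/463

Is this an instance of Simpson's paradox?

No

Paid: the team plan 15/21 = 71.4%, the Basic plan 17/20 = 85.0% → the Basic plan
Referral: the team plan 62/162 = 38.3%, the Basic plan 20/39 = 51.3% → the Basic plan
Affiliate: the team plan 71/411 = 17.3%, the Basic plan 119/463 = 25.7% → the Basic plan
Overall: the team plan 148/594 = 24.9%, the Basic plan 156/522 = 29.9% → the Basic plan
The Basic plan wins overall and in every signup group — no reversal.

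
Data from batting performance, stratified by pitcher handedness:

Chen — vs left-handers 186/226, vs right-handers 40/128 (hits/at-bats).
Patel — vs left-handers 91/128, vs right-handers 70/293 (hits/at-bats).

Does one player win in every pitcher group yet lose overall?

No

Vs left-handers: Chen 186/226 = 82.3%, Patel 91/128 = 71.1% → Chen
Vs right-handers: Chen 40/128 = 31.2%, Patel 70/293 = 23.9% → Chen
Overall: Chen 226/354 = 63.8%, Patel 161/421 = 38.2% → Chen
Chen wins overall and in every pitcher group — no reversal.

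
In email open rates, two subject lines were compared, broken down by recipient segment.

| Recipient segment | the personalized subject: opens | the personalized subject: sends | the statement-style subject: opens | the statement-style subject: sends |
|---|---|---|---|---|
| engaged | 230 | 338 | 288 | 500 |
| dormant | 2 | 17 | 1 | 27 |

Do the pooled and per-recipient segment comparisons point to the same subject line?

Yes

Engaged: the personalized subject 230/338 = 68.0%, the statement-style subject 288/500 = 57.6% → the personalized subject
Dormant: the personalized subject 2/17 = 11.8%, the statement-style subject 1/27 = 3.7% → the personalized subject
Overall: the personalized subject 232/355 = 65.4%, the statement-style subject 289/527 = 54.8% → the personalized subject
The personalized subject wins overall and in every recipient group — no reversal.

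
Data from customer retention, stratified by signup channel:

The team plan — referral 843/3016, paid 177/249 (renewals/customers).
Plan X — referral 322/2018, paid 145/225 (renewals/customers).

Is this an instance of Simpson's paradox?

No

Referral: the team plan 843/3016 = 28.0%, Plan X 322/2018 = 16.0% → the team plan
Paid: the team plan 177/249 = 71.1%, Plan X 145/225 = 64.4% → the team plan
Overall: the team plan 1020/3265 = 31.2%, Plan X 467/2243 = 20.8% → the team plan
The team plan wins overall and in every signup group — no reversal.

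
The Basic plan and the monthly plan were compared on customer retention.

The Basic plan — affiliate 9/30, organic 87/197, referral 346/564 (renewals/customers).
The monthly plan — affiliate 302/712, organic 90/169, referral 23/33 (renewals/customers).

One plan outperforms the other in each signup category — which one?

the monthly plan

Affiliate: the Basic plan 9/30 = 30.0%, the monthly plan 302/712 = 42.4% → the monthly plan
Organic: the Basic plan 87/197 = 44.2%, the monthly plan 90/169 = 53.3% → the monthly plan
Referral: the Basic plan 346/564 = 61.3%, the monthly plan 23/33 = 69.7% → the monthly plan
The monthly plan has the higher rate in all 3 groups.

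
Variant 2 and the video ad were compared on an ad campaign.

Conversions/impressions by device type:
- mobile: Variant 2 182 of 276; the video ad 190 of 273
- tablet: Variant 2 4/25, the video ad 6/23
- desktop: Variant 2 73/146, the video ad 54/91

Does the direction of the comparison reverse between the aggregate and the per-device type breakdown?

Mobile: Variant 2 182/276 = 65.9%, the video ad 190/273 = 69.6% → the video ad
Tablet: Variant 2 4/25 = 16.0%, the video ad 6/23 = 26.1% → the video ad
Desktop: Variant 2 73/146 = 50.0%, the video ad 54/91 = 59.3% → the video ad
Overall: Variant 2 259/447 = 57.9%, the video ad 250/387 = 64.6% → the video ad
The video ad wins overall and in every device group — no reversal.

No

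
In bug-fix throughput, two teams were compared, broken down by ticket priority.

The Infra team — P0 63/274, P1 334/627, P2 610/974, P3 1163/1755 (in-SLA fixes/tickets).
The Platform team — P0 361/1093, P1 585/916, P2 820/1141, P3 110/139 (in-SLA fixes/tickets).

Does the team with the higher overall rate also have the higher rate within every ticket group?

P0: the Infra team 63/274 = 23.0%, the Platform team 361/1093 = 33.0% → the Platform team
P1: the Infra team 334/627 = 53.3%, the Platform team 585/916 = 63.9% → the Platform team
P2: the Infra team 610/974 = 62.6%, the Platform team 820/1141 = 71.9% → the Platform team
P3: the Infra team 1163/1755 = 66.3%, the Platform team 110/139 = 79.1% → the Platform team
Overall: the Infra team 2170/3630 = 59.8%, the Platform team 1876/3289 = 57.0% → the Infra team
The Platform team wins each ticket group but the Infra team wins overall — the comparison reverses. The Platform team's tickets skew toward P0, which has a lower base rate.

No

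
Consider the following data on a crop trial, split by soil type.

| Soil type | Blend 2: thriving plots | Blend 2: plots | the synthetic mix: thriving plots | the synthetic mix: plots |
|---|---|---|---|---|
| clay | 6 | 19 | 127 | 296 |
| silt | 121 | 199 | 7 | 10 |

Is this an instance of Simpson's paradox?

Clay: Blend 2 6/19 = 31.6%, the synthetic mix 127/296 = 42.9% → the synthetic mix
Silt: Blend 2 121/199 = 60.8%, the synthetic mix 7/10 = 70.0% → the synthetic mix
Overall: Blend 2 127/218 = 58.3%, the synthetic mix 134/306 = 43.8% → Blend 2
The synthetic mix wins each soil group but Blend 2 wins overall — the comparison reverses. The synthetic mix's plots skew toward clay, which has a lower base rate.

Yes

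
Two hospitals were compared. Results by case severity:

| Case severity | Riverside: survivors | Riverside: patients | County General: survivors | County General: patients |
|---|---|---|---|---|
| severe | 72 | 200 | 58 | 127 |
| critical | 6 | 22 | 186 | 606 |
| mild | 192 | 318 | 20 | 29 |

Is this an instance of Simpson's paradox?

Severe: Riverside 72/200 = 36.0%, County General 58/127 = 45.7% → County General
Critical: Riverside 6/22 = 27.3%, County General 186/606 = 30.7% → County General
Mild: Riverside 192/318 = 60.4%, County General 20/29 = 69.0% → County General
Overall: Riverside 270/540 = 50.0%, County General 264/762 = 34.6% → Riverside
County General wins each case group but Riverside wins overall — the comparison reverses. County General's patients skew toward critical, which has a lower base rate.

Yes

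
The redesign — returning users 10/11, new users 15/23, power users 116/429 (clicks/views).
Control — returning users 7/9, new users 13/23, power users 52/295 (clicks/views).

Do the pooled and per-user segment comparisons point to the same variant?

Returning users: the redesign 10/11 = 90.9%, Control 7/9 = 77.8% → the redesign
New users: the redesign 15/23 = 65.2%, Control 13/23 = 56.5% → the redesign
Power users: the redesign 116/429 = 27.0%, Control 52/295 = 17.6% → the redesign
Overall: the redesign 141/463 = 30.5%, Control 72/327 = 22.0% → the redesign
The redesign wins overall and in every user group — no reversal.

Yes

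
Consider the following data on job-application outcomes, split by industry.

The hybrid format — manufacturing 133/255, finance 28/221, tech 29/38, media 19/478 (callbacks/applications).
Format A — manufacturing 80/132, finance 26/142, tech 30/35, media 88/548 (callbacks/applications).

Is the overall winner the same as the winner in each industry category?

Manufacturing: the hybrid format 133/255 = 52.2%, Format A 80/132 = 60.6% → Format A
Finance: the hybrid format 28/221 = 12.7%, Format A 26/142 = 18.3% → Format A
Tech: the hybrid format 29/38 = 76.3%, Format A 30/35 = 85.7% → Format A
Media: the hybrid format 19/478 = 4.0%, Format A 88/548 = 16.1% → Format A
Overall: the hybrid format 209/992 = 21.1%, Format A 224/857 = 26.1% → Format A
Format A wins overall and in every industry group — no reversal.

Yes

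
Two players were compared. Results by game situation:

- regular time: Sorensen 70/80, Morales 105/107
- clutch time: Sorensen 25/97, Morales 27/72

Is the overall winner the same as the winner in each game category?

Regular time: Sorensen 70/80 = 87.5%, Morales 105/107 = 98.1% → Morales
Clutch time: Sorensen 25/97 = 25.8%, Morales 27/72 = 37.5% → Morales
Overall: Sorensen 95/177 = 53.7%, Morales 132/179 = 73.7% → Morales
Morales wins overall and in every game group — no reversal.

Yes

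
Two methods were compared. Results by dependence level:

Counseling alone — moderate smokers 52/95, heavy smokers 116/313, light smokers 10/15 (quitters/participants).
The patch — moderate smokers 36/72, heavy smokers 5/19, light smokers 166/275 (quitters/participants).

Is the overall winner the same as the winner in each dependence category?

Moderate smokers: counseling alone 52/95 = 54.7%, the patch 36/72 = 50.0% → counseling alone
Heavy smokers: counseling alone 116/313 = 37.1%, the patch 5/19 = 26.3% → counseling alone
Light smokers: counseling alone 10/15 = 66.7%, the patch 166/275 = 60.4% → counseling alone
Overall: counseling alone 178/423 = 42.1%, the patch 207/366 = 56.6% → the patch
Counseling alone wins each dependence group but the patch wins overall — the comparison reverses. Counseling alone's participants skew toward heavy smokers, which has a lower base rate.

No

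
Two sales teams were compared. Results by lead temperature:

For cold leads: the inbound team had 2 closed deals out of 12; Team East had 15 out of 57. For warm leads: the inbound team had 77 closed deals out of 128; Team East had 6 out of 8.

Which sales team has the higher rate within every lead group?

Team East

Cold: the inbound team 2/12 = 16.7%, Team East 15/57 = 26.3% → Team East
Warm: the inbound team 77/128 = 60.2%, Team East 6/8 = 75.0% → Team East
Team East has the higher rate in both groups.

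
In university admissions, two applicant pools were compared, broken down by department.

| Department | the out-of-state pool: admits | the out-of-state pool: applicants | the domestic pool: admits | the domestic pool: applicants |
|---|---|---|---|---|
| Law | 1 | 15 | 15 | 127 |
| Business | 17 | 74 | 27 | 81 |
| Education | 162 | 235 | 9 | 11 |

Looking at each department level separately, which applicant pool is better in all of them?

Law: the out-of-state pool 1/15 = 6.7%, the domestic pool 15/127 = 11.8% → the domestic pool
Business: the out-of-state pool 17/74 = 23.0%, the domestic pool 27/81 = 33.3% → the domestic pool
Education: the out-of-state pool 162/235 = 68.9%, the domestic pool 9/11 = 81.8% → the domestic pool
The domestic pool has the higher rate in all 3 groups.

the domestic pool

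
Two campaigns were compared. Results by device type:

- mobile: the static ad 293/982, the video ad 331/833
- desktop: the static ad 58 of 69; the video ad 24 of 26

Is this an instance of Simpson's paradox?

No

Mobile: the static ad 293/982 = 29.8%, the video ad 331/833 = 39.7% → the video ad
Desktop: the static ad 58/69 = 84.1%, the video ad 24/26 = 92.3% → the video ad
Overall: the static ad 351/1051 = 33.4%, the video ad 355/859 = 41.3% → the video ad
The video ad wins overall and in every device group — no reversal.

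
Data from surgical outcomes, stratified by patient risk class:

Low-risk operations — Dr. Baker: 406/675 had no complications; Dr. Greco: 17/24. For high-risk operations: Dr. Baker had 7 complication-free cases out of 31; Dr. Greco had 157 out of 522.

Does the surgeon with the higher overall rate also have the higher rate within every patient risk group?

Low-risk: Dr. Baker 406/675 = 60.1%, Dr. Greco 17/24 = 70.8% → Dr. Greco
High-risk: Dr. Baker 7/31 = 22.6%, Dr. Greco 157/522 = 30.1% → Dr. Greco
Overall: Dr. Baker 413/706 = 58.5%, Dr. Greco 174/546 = 31.9% → Dr. Baker
Dr. Greco wins each patient risk group but Dr. Baker wins overall — the comparison reverses. Dr. Greco's operations skew toward high-risk, which has a lower base rate.

No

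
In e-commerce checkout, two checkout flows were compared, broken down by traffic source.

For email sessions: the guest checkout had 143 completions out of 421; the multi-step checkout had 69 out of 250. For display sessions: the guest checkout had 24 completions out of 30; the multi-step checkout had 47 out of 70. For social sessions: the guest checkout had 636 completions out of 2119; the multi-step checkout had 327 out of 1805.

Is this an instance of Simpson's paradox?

Email: the guest checkout 143/421 = 34.0%, the multi-step checkout 69/250 = 27.6% → the guest checkout
Display: the guest checkout 24/30 = 80.0%, the multi-step checkout 47/70 = 67.1% → the guest checkout
Social: the guest checkout 636/2119 = 30.0%, the multi-step checkout 327/1805 = 18.1% → the guest checkout
Overall: the guest checkout 803/2570 = 31.2%, the multi-step checkout 443/2125 = 20.8% → the guest checkout
The guest checkout wins overall and in every traffic group — no reversal.

No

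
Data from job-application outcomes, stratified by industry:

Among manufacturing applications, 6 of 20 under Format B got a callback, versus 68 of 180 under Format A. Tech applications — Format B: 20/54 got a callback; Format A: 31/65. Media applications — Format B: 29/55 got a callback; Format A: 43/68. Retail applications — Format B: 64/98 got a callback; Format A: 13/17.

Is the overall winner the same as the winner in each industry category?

No

Manufacturing: Format B 6/20 = 30.0%, Format A 68/180 = 37.8% → Format A
Tech: Format B 20/54 = 37.0%, Format A 31/65 = 47.7% → Format A
Media: Format B 29/55 = 52.7%, Format A 43/68 = 63.2% → Format A
Retail: Format B 64/98 = 65.3%, Format A 13/17 = 76.5% → Format A
Overall: Format B 119/227 = 52.4%, Format A 155/330 = 47.0% → Format B
Format A wins each industry group but Format B wins overall — the comparison reverses. Format A's applications skew toward manufacturing, which has a lower base rate.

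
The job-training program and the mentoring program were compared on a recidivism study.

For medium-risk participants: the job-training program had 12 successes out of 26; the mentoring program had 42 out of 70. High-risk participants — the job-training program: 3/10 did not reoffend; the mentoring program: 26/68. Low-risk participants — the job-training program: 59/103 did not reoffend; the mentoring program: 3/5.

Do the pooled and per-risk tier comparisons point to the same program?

No

Medium-risk: the job-training program 12/26 = 46.2%, the mentoring program 42/70 = 60.0% → the mentoring program
High-risk: the job-training program 3/10 = 30.0%, the mentoring program 26/68 = 38.2% → the mentoring program
Low-risk: the job-training program 59/103 = 57.3%, the mentoring program 3/5 = 60.0% → the mentoring program
Overall: the job-training program 74/139 = 53.2%, the mentoring program 71/143 = 49.7% → the job-training program
The mentoring program wins each risk group but the job-training program wins overall — the comparison reverses. The mentoring program's participants skew toward high-risk, which has a lower base rate.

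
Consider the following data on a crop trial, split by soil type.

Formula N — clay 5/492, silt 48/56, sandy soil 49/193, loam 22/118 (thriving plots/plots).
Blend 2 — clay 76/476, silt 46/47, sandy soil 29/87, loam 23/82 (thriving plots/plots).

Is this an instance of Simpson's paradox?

Clay: Formula N 5/492 = 1.0%, Blend 2 76/476 = 16.0% → Blend 2
Silt: Formula N 48/56 = 85.7%, Blend 2 46/47 = 97.9% → Blend 2
Sandy soil: Formula N 49/193 = 25.4%, Blend 2 29/87 = 33.3% → Blend 2
Loam: Formula N 22/118 = 18.6%, Blend 2 23/82 = 28.0% → Blend 2
Overall: Formula N 124/859 = 14.4%, Blend 2 174/692 = 25.1% → Blend 2
Blend 2 wins overall and in every soil group — no reversal.

No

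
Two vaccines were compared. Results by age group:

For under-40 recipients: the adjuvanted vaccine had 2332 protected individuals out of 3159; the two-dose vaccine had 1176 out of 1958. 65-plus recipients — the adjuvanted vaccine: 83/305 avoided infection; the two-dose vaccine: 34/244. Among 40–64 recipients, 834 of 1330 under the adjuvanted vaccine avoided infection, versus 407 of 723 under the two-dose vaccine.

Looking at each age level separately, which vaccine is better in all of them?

Under-40: the adjuvanted vaccine 2332/3159 = 73.8%, the two-dose vaccine 1176/1958 = 60.1% → the adjuvanted vaccine
65-plus: the adjuvanted vaccine 83/305 = 27.2%, the two-dose vaccine 34/244 = 13.9% → the adjuvanted vaccine
40–64: the adjuvanted vaccine 834/1330 = 62.7%, the two-dose vaccine 407/723 = 56.3% → the adjuvanted vaccine
The adjuvanted vaccine has the higher rate in all 3 groups.

the adjuvanted vaccine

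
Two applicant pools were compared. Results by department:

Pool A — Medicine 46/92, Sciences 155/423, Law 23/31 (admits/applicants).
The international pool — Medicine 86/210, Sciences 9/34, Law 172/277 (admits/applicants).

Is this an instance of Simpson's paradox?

Yes

Medicine: Pool A 46/92 = 50.0%, the international pool 86/210 = 41.0% → Pool A
Sciences: Pool A 155/423 = 36.6%, the international pool 9/34 = 26.5% → Pool A
Law: Pool A 23/31 = 74.2%, the international pool 172/277 = 62.1% → Pool A
Overall: Pool A 224/546 = 41.0%, the international pool 267/521 = 51.2% → the international pool
Pool A wins each department group but the international pool wins overall — the comparison reverses. Pool A's applicants skew toward Sciences, which has a lower base rate.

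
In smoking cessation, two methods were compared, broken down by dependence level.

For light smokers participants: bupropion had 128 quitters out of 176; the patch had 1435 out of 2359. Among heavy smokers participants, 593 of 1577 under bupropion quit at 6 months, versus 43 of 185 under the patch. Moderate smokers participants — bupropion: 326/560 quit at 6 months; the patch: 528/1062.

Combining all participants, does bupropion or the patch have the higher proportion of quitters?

Light smokers: bupropion 128/176 = 72.7%, the patch 1435/2359 = 60.8% → bupropion
Heavy smokers: bupropion 593/1577 = 37.6%, the patch 43/185 = 23.2% → bupropion
Moderate smokers: bupropion 326/560 = 58.2%, the patch 528/1062 = 49.7% → bupropion
Overall: bupropion 1047/2313 = 45.3%, the patch 2006/3606 = 55.6% → the patch
(Bupropion wins every dependence group but the patch wins overall — bupropion's participants skew toward the low-rate heavy smokers group.)

the patch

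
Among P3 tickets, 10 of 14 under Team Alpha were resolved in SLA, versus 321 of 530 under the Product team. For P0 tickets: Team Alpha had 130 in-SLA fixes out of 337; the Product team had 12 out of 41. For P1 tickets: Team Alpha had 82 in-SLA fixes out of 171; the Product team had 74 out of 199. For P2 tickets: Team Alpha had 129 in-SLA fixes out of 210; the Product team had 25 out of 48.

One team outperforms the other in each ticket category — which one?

P3: Team Alpha 10/14 = 71.4%, the Product team 321/530 = 60.6% → Team Alpha
P0: Team Alpha 130/337 = 38.6%, the Product team 12/41 = 29.3% → Team Alpha
P1: Team Alpha 82/171 = 48.0%, the Product team 74/199 = 37.2% → Team Alpha
P2: Team Alpha 129/210 = 61.4%, the Product team 25/48 = 52.1% → Team Alpha
Team Alpha has the higher rate in all 4 groups.

Team Alpha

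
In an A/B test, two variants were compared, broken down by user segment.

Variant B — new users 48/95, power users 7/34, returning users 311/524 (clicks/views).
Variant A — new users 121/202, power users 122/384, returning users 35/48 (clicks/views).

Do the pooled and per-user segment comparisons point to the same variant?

No

New users: Variant B 48/95 = 50.5%, Variant A 121/202 = 59.9% → Variant A
Power users: Variant B 7/34 = 20.6%, Variant A 122/384 = 31.8% → Variant A
Returning users: Variant B 311/524 = 59.4%, Variant A 35/48 = 72.9% → Variant A
Overall: Variant B 366/653 = 56.0%, Variant A 278/634 = 43.8% → Variant B
Variant A wins each user group but Variant B wins overall — the comparison reverses. Variant A's views skew toward power users, which has a lower base rate.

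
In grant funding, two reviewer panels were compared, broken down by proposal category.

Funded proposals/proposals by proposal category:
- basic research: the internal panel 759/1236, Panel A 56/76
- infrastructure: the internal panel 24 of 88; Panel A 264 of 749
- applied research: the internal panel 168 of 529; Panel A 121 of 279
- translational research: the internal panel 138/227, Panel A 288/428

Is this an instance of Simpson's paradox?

Yes

Basic research: the internal panel 759/1236 = 61.4%, Panel A 56/76 = 73.7% → Panel A
Infrastructure: the internal panel 24/88 = 27.3%, Panel A 264/749 = 35.2% → Panel A
Applied research: the internal panel 168/529 = 31.8%, Panel A 121/279 = 43.4% → Panel A
Translational research: the internal panel 138/227 = 60.8%, Panel A 288/428 = 67.3% → Panel A
Overall: the internal panel 1089/2080 = 52.4%, Panel A 729/1532 = 47.6% → the internal panel
Panel A wins each proposal group but the internal panel wins overall — the comparison reverses. Panel A's proposals skew toward infrastructure, which has a lower base rate.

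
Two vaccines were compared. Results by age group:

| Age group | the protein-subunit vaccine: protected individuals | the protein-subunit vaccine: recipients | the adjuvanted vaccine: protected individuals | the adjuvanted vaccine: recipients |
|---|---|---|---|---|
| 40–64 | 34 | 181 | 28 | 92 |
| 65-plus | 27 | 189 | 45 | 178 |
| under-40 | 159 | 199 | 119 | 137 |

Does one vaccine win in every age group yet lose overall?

40–64: the protein-subunit vaccine 34/181 = 18.8%, the adjuvanted vaccine 28/92 = 30.4% → the adjuvanted vaccine
65-plus: the protein-subunit vaccine 27/189 = 14.3%, the adjuvanted vaccine 45/178 = 25.3% → the adjuvanted vaccine
Under-40: the protein-subunit vaccine 159/199 = 79.9%, the adjuvanted vaccine 119/137 = 86.9% → the adjuvanted vaccine
Overall: the protein-subunit vaccine 220/569 = 38.7%, the adjuvanted vaccine 192/407 = 47.2% → the adjuvanted vaccine
The adjuvanted vaccine wins overall and in every age group — no reversal.

No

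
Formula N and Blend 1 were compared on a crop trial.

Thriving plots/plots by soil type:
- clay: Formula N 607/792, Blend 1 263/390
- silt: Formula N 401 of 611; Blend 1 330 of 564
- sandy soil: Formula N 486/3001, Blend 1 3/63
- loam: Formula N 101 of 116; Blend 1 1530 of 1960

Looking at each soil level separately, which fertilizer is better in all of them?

Clay: Formula N 607/792 = 76.6%, Blend 1 263/390 = 67.4% → Formula N
Silt: Formula N 401/611 = 65.6%, Blend 1 330/564 = 58.5% → Formula N
Sandy soil: Formula N 486/3001 = 16.2%, Blend 1 3/63 = 4.8% → Formula N
Loam: Formula N 101/116 = 87.1%, Blend 1 1530/1960 = 78.1% → Formula N
Formula N has the higher rate in all 4 groups.

Formula N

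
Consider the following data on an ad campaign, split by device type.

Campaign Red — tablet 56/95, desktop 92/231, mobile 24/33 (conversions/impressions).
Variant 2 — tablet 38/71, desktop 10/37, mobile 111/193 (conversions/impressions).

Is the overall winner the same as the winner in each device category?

Tablet: Campaign Red 56/95 = 58.9%, Variant 2 38/71 = 53.5% → Campaign Red
Desktop: Campaign Red 92/231 = 39.8%, Variant 2 10/37 = 27.0% → Campaign Red
Mobile: Campaign Red 24/33 = 72.7%, Variant 2 111/193 = 57.5% → Campaign Red
Overall: Campaign Red 172/359 = 47.9%, Variant 2 159/301 = 52.8% → Variant 2
Campaign Red wins each device group but Variant 2 wins overall — the comparison reverses. Campaign Red's impressions skew toward desktop, which has a lower base rate.

No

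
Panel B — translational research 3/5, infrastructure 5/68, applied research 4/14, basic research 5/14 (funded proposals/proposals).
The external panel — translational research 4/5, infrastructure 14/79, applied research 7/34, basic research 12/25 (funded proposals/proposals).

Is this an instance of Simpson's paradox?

No

Translational research: Panel B 3/5 = 60.0%, the external panel 4/5 = 80.0% → the external panel
Infrastructure: Panel B 5/68 = 7.4%, the external panel 14/79 = 17.7% → the external panel
Applied research: Panel B 4/14 = 28.6%, the external panel 7/34 = 20.6% → Panel B
Basic research: Panel B 5/14 = 35.7%, the external panel 12/25 = 48.0% → the external panel
Overall: Panel B 17/101 = 16.8%, the external panel 37/143 = 25.9% → the external panel
Neither sweeps: Panel B wins 1 of 4 groups, the external panel wins 3. The external panel wins overall but not every group — no Simpson reversal.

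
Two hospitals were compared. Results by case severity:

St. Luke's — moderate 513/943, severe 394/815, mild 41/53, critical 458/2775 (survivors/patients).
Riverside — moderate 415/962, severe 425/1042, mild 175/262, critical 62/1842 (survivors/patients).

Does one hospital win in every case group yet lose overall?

Moderate: St. Luke's 513/943 = 54.4%, Riverside 415/962 = 43.1% → St. Luke's
Severe: St. Luke's 394/815 = 48.3%, Riverside 425/1042 = 40.8% → St. Luke's
Mild: St. Luke's 41/53 = 77.4%, Riverside 175/262 = 66.8% → St. Luke's
Critical: St. Luke's 458/2775 = 16.5%, Riverside 62/1842 = 3.4% → St. Luke's
Overall: St. Luke's 1406/4586 = 30.7%, Riverside 1077/4108 = 26.2% → St. Luke's
St. Luke's wins overall and in every case group — no reversal.

No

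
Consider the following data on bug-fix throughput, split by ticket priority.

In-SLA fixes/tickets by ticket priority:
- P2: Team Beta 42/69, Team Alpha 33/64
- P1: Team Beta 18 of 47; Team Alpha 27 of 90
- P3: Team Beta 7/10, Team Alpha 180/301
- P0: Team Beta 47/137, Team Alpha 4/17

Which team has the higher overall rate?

Team Alpha

P2: Team Beta 42/69 = 60.9%, Team Alpha 33/64 = 51.6% → Team Beta
P1: Team Beta 18/47 = 38.3%, Team Alpha 27/90 = 30.0% → Team Beta
P3: Team Beta 7/10 = 70.0%, Team Alpha 180/301 = 59.8% → Team Beta
P0: Team Beta 47/137 = 34.3%, Team Alpha 4/17 = 23.5% → Team Beta
Overall: Team Beta 114/263 = 43.3%, Team Alpha 244/472 = 51.7% → Team Alpha
(Team Beta wins every ticket group but Team Alpha wins overall — Team Beta's tickets skew toward the low-rate P0 group.)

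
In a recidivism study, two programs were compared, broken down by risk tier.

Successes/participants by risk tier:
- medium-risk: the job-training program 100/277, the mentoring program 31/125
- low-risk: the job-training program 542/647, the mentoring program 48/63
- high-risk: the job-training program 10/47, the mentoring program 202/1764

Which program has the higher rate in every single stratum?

the job-training program

Medium-risk: the job-training program 100/277 = 36.1%, the mentoring program 31/125 = 24.8% → the job-training program
Low-risk: the job-training program 542/647 = 83.8%, the mentoring program 48/63 = 76.2% → the job-training program
High-risk: the job-training program 10/47 = 21.3%, the mentoring program 202/1764 = 11.5% → the job-training program
The job-training program has the higher rate in all 3 groups.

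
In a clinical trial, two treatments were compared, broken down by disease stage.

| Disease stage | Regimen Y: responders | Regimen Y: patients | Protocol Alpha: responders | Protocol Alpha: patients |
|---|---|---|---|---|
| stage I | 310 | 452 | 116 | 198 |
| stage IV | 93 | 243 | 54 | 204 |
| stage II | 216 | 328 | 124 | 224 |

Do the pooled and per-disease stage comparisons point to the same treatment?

Yes

Stage I: Regimen Y 310/452 = 68.6%, Protocol Alpha 116/198 = 58.6% → Regimen Y
Stage IV: Regimen Y 93/243 = 38.3%, Protocol Alpha 54/204 = 26.5% → Regimen Y
Stage II: Regimen Y 216/328 = 65.9%, Protocol Alpha 124/224 = 55.4% → Regimen Y
Overall: Regimen Y 619/1023 = 60.5%, Protocol Alpha 294/626 = 47.0% → Regimen Y
Regimen Y wins overall and in every disease group — no reversal.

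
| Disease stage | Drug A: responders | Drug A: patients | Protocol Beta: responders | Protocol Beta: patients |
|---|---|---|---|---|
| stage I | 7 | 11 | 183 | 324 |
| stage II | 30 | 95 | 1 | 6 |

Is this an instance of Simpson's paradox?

Stage I: Drug A 7/11 = 63.6%, Protocol Beta 183/324 = 56.5% → Drug A
Stage II: Drug A 30/95 = 31.6%, Protocol Beta 1/6 = 16.7% → Drug A
Overall: Drug A 37/106 = 34.9%, Protocol Beta 184/330 = 55.8% → Protocol Beta
Drug A wins each disease group but Protocol Beta wins overall — the comparison reverses. Drug A's patients skew toward stage II, which has a lower base rate.

Yes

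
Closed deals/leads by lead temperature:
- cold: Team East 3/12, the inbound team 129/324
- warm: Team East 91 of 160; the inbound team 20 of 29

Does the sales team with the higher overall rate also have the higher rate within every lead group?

Cold: Team East 3/12 = 25.0%, the inbound team 129/324 = 39.8% → the inbound team
Warm: Team East 91/160 = 56.9%, the inbound team 20/29 = 69.0% → the inbound team
Overall: Team East 94/172 = 54.7%, the inbound team 149/353 = 42.2% → Team East
The inbound team wins each lead group but Team East wins overall — the comparison reverses. The inbound team's leads skew toward cold, which has a lower base rate.

No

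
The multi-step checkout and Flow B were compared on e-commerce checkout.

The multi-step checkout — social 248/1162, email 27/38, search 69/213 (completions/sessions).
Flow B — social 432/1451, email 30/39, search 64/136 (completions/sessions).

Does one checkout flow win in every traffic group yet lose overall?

Social: the multi-step checkout 248/1162 = 21.3%, Flow B 432/1451 = 29.8% → Flow B
Email: the multi-step checkout 27/38 = 71.1%, Flow B 30/39 = 76.9% → Flow B
Search: the multi-step checkout 69/213 = 32.4%, Flow B 64/136 = 47.1% → Flow B
Overall: the multi-step checkout 344/1413 = 24.3%, Flow B 526/1626 = 32.3% → Flow B
Flow B wins overall and in every traffic group — no reversal.

No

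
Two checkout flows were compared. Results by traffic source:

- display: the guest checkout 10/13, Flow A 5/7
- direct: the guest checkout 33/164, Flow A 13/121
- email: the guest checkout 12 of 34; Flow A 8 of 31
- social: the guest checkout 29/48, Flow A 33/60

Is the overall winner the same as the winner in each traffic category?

Display: the guest checkout 10/13 = 76.9%, Flow A 5/7 = 71.4% → the guest checkout
Direct: the guest checkout 33/164 = 20.1%, Flow A 13/121 = 10.7% → the guest checkout
Email: the guest checkout 12/34 = 35.3%, Flow A 8/31 = 25.8% → the guest checkout
Social: the guest checkout 29/48 = 60.4%, Flow A 33/60 = 55.0% → the guest checkout
Overall: the guest checkout 84/259 = 32.4%, Flow A 59/219 = 26.9% → the guest checkout
The guest checkout wins overall and in every traffic group — no reversal.

Yes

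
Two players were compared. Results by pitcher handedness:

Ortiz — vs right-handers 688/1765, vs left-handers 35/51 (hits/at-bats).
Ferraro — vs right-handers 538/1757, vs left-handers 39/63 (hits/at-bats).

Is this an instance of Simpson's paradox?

No

Vs right-handers: Ortiz 688/1765 = 39.0%, Ferraro 538/1757 = 30.6% → Ortiz
Vs left-handers: Ortiz 35/51 = 68.6%, Ferraro 39/63 = 61.9% → Ortiz
Overall: Ortiz 723/1816 = 39.8%, Ferraro 577/1820 = 31.7% → Ortiz
Ortiz wins overall and in every pitcher group — no reversal.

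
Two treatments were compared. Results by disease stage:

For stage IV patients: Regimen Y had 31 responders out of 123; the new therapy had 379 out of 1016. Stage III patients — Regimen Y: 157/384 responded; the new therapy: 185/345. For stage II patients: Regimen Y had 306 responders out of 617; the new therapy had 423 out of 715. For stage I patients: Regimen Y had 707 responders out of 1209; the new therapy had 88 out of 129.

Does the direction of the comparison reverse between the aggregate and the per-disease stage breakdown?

Yes

Stage IV: Regimen Y 31/123 = 25.2%, the new therapy 379/1016 = 37.3% → the new therapy
Stage III: Regimen Y 157/384 = 40.9%, the new therapy 185/345 = 53.6% → the new therapy
Stage II: Regimen Y 306/617 = 49.6%, the new therapy 423/715 = 59.2% → the new therapy
Stage I: Regimen Y 707/1209 = 58.5%, the new therapy 88/129 = 68.2% → the new therapy
Overall: Regimen Y 1201/2333 = 51.5%, the new therapy 1075/2205 = 48.8% → Regimen Y
The new therapy wins each disease group but Regimen Y wins overall — the comparison reverses. The new therapy's patients skew toward stage IV, which has a lower base rate.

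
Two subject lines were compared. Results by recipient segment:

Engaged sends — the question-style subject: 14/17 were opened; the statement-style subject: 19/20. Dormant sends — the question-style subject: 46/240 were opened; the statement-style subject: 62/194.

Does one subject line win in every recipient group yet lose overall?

No

Engaged: the question-style subject 14/17 = 82.4%, the statement-style subject 19/20 = 95.0% → the statement-style subject
Dormant: the question-style subject 46/240 = 19.2%, the statement-style subject 62/194 = 32.0% → the statement-style subject
Overall: the question-style subject 60/257 = 23.3%, the statement-style subject 81/214 = 37.9% → the statement-style subject
The statement-style subject wins overall and in every recipient group — no reversal.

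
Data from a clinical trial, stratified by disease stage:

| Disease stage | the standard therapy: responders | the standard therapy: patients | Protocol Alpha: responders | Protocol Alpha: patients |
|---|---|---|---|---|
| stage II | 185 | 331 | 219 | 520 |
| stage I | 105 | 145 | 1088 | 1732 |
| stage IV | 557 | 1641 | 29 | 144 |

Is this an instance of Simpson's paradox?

Yes

Stage II: the standard therapy 185/331 = 55.9%, Protocol Alpha 219/520 = 42.1% → the standard therapy
Stage I: the standard therapy 105/145 = 72.4%, Protocol Alpha 1088/1732 = 62.8% → the standard therapy
Stage IV: the standard therapy 557/1641 = 33.9%, Protocol Alpha 29/144 = 20.1% → the standard therapy
Overall: the standard therapy 847/2117 = 40.0%, Protocol Alpha 1336/2396 = 55.8% → Protocol Alpha
The standard therapy wins each disease group but Protocol Alpha wins overall — the comparison reverses. The standard therapy's patients skew toward stage IV, which has a lower base rate.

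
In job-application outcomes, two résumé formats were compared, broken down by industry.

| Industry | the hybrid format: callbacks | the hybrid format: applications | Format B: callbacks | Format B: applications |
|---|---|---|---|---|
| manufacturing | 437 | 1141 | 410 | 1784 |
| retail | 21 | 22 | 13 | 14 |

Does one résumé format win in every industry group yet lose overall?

Manufacturing: the hybrid format 437/1141 = 38.3%, Format B 410/1784 = 23.0% → the hybrid format
Retail: the hybrid format 21/22 = 95.5%, Format B 13/14 = 92.9% → the hybrid format
Overall: the hybrid format 458/1163 = 39.4%, Format B 423/1798 = 23.5% → the hybrid format
The hybrid format wins overall and in every industry group — no reversal.

No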